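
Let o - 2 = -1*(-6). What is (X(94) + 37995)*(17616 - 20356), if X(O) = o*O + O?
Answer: -106424340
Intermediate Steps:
o = 8 (o = 2 - 1*(-6) = 2 + 6 = 8)
X(O) = 9*O (X(O) = 8*O + O = 9*O)
(X(94) + 37995)*(17616 - 20356) = (9*94 + 37995)*(17616 - 20356) = (846 + 37995)*(-2740) = 38841*(-2740) = -106424340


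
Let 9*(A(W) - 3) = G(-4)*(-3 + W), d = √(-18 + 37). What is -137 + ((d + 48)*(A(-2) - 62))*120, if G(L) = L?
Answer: -327177 - 20440*√19/3 ≈ -3.5688e+5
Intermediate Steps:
d = √19 ≈ 4.3589
A(W) = 13/3 - 4*W/9 (A(W) = 3 + (-4*(-3 + W))/9 = 3 + (12 - 4*W)/9 = 3 + (4/3 - 4*W/9) = 13/3 - 4*W/9)
-137 + ((d + 48)*(A(-2) - 62))*120 = -137 + ((√19 + 48)*((13/3 - 4/9*(-2)) - 62))*120 = -137 + ((48 + √19)*((13/3 + 8/9) - 62))*120 = -137 + ((48 + √19)*(47/9 - 62))*120 = -137 + ((48 + √19)*(-511/9))*120 = -137 + (-8176/3 - 511*√19/9)*120 = -137 + (-327040 - 20440*√19/3) = -327177 - 20440*√19/3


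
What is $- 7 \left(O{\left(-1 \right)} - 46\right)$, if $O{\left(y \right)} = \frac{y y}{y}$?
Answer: $329$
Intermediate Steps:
$O{\left(y \right)} = y$ ($O{\left(y \right)} = \frac{y^{2}}{y} = y$)
$- 7 \left(O{\left(-1 \right)} - 46\right) = - 7 \left(-1 - 46\right) = \left(-7\right) \left(-47\right) = 329$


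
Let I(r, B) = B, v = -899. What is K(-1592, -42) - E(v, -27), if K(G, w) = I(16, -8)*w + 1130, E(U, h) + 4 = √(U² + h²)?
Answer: 1470 - √808930 ≈ 570.59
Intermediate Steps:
E(U, h) = -4 + √(U² + h²)
K(G, w) = 1130 - 8*w (K(G, w) = -8*w + 1130 = 1130 - 8*w)
K(-1592, -42) - E(v, -27) = (1130 - 8*(-42)) - (-4 + √((-899)² + (-27)²)) = (1130 + 336) - (-4 + √(808201 + 729)) = 1466 - (-4 + √808930) = 1466 + (4 - √808930) = 1470 - √808930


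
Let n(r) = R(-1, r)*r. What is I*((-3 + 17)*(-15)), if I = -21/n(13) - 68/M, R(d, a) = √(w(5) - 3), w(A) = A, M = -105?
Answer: -136 + 2205*√2/13 ≈ 103.87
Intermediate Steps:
R(d, a) = √2 (R(d, a) = √(5 - 3) = √2)
n(r) = r*√2 (n(r) = √2*r = r*√2)
I = 68/105 - 21*√2/26 (I = -21*√2/26 - 68/(-105) = -21*√2/26 - 68*(-1/105) = -21*√2/26 + 68/105 = 68/105 - 21*√2/26 ≈ -0.49463)
I*((-3 + 17)*(-15)) = (68/105 - 21*√2/26)*((-3 + 17)*(-15)) = (68/105 - 21*√2/26)*(14*(-15)) = (68/105 - 21*√2/26)*(-210) = -136 + 2205*√2/13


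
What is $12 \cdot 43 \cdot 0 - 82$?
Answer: $-82$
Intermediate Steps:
$12 \cdot 43 \cdot 0 - 82 = 12 \cdot 0 - 82 = 0 - 82 = -82$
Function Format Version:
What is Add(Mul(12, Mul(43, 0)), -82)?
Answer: -82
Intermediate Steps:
Add(Mul(12, Mul(43, 0)), -82) = Add(Mul(12, 0), -82) = Add(0, -82) = -82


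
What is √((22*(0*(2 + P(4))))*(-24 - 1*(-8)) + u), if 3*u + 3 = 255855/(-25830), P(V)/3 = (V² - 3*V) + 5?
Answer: I*√12756002/1722 ≈ 2.0741*I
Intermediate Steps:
P(V) = 15 - 9*V + 3*V² (P(V) = 3*((V² - 3*V) + 5) = 3*(5 + V² - 3*V) = 15 - 9*V + 3*V²)
u = -22223/5166 (u = -1 + (255855/(-25830))/3 = -1 + (255855*(-1/25830))/3 = -1 + (⅓)*(-17057/1722) = -1 - 17057/5166 = -22223/5166 ≈ -4.3018)
√((22*(0*(2 + P(4))))*(-24 - 1*(-8)) + u) = √((22*(0*(2 + (15 - 9*4 + 3*4²))))*(-24 - 1*(-8)) - 22223/5166) = √((22*(0*(2 + (15 - 36 + 3*16))))*(-24 + 8) - 22223/5166) = √((22*(0*(2 + (15 - 36 + 48))))*(-16) - 22223/5166) = √((22*(0*(2 + 27)))*(-16) - 22223/5166) = √((22*(0*29))*(-16) - 22223/5166) = √((22*0)*(-16) - 22223/5166) = √(0*(-16) - 22223/5166) = √(0 - 22223/5166) = √(-22223/5166) = I*√12756002/1722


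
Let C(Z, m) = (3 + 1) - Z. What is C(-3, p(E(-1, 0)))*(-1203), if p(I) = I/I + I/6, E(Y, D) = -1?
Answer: -8421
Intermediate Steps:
p(I) = 1 + I/6 (p(I) = 1 + I*(1/6) = 1 + I/6)
C(Z, m) = 4 - Z
C(-3, p(E(-1, 0)))*(-1203) = (4 - 1*(-3))*(-1203) = (4 + 3)*(-1203) = 7*(-1203) = -8421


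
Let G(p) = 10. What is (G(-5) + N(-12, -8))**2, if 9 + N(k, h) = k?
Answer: 121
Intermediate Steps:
N(k, h) = -9 + k
(G(-5) + N(-12, -8))**2 = (10 + (-9 - 12))**2 = (10 - 21)**2 = (-11)**2 = 121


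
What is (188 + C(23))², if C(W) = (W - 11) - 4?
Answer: 38416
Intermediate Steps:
C(W) = -15 + W (C(W) = (-11 + W) - 4 = -15 + W)
(188 + C(23))² = (188 + (-15 + 23))² = (188 + 8)² = 196² = 38416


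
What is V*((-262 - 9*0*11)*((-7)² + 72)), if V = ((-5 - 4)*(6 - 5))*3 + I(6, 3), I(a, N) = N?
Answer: 760848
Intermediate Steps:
V = -24 (V = ((-5 - 4)*(6 - 5))*3 + 3 = -9*1*3 + 3 = -9*3 + 3 = -27 + 3 = -24)
V*((-262 - 9*0*11)*((-7)² + 72)) = -24*(-262 - 9*0*11)*((-7)² + 72) = -24*(-262 + 0*11)*(49 + 72) = -24*(-262 + 0)*121 = -(-6288)*121 = -24*(-31702) = 760848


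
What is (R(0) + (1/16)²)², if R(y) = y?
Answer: 1/65536 ≈ 1.5259e-5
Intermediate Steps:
(R(0) + (1/16)²)² = (0 + (1/16)²)² = (0 + 1/256)² = (1/256)² = 1/65536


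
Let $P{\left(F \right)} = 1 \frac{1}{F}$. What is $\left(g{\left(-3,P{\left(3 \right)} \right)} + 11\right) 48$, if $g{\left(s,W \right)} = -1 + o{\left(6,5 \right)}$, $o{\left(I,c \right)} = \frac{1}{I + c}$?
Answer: $\frac{5328}{11} \approx 484.36$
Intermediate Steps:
$P{\left(F \right)} = \frac{1}{F}$
$g{\left(s,W \right)} = - \frac{10}{11}$ ($g{\left(s,W \right)} = -1 + \frac{1}{6 + 5} = -1 + \frac{1}{11} = - \frac{10}{11}$)
$\left(g{\left(-3,P{\left(3 \right)} \right)} + 11\right) 48 = \left(- \frac{10}{11} + 11\right) 48 = \frac{111}{11} \cdot 48 = \frac{5328}{11}$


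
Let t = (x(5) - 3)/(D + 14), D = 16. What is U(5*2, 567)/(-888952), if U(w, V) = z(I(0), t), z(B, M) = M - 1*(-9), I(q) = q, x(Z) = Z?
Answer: -17/1666785 ≈ -1.0199e-5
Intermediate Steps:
t = 1/15 (t = (5 - 3)/(16 + 14) = 2/30 = 2*(1/30) = 1/15 ≈ 0.066667)
z(B, M) = 9 + M (z(B, M) = M + 9 = 9 + M)
U(w, V) = 136/15 (U(w, V) = 9 + 1/15 = 136/15)
U(5*2, 567)/(-888952) = (136/15)/(-888952) = (136/15)*(-1/888952) = -17/1666785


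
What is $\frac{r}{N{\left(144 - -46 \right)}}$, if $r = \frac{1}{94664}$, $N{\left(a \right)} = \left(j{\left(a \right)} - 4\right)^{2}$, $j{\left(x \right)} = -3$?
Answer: $\frac{1}{4638536} \approx 2.1559 \cdot 10^{-7}$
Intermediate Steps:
$N{\left(a \right)} = 49$ ($N{\left(a \right)} = \left(-3 - 4\right)^{2} = \left(-7\right)^{2} = 49$)
$r = \frac{1}{94664} \approx 1.0564 \cdot 10^{-5}$
$\frac{r}{N{\left(144 - -46 \right)}} = \frac{1}{94664 \cdot 49} = \frac{1}{94664} \cdot \frac{1}{49} = \frac{1}{4638536}$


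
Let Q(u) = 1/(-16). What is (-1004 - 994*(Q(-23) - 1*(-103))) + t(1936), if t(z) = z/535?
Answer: -442210697/4280 ≈ -1.0332e+5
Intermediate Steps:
Q(u) = -1/16
t(z) = z/535 (t(z) = z*(1/535) = z/535)
(-1004 - 994*(Q(-23) - 1*(-103))) + t(1936) = (-1004 - 994*(-1/16 - 1*(-103))) + (1/535)*1936 = (-1004 - 994*(-1/16 + 103)) + 1936/535 = (-1004 - 994*1647/16) + 1936/535 = (-1004 - 818559/8) + 1936/535 = -826591/8 + 1936/535 = -442210697/4280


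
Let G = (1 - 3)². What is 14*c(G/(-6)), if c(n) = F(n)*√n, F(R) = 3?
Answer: 14*I*√6 ≈ 34.293*I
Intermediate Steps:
G = 4 (G = (-2)² = 4)
c(n) = 3*√n
14*c(G/(-6)) = 14*(3*√(4/(-6))) = 14*(3*√(4*(-⅙))) = 14*(3*√(-⅔)) = 14*(3*(I*√6/3)) = 14*(I*√6) = 14*I*√6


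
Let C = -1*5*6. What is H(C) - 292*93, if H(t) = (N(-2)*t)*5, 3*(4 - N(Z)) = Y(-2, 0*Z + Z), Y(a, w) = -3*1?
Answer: -27906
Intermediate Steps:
Y(a, w) = -3
N(Z) = 5 (N(Z) = 4 - ⅓*(-3) = 4 + 1 = 5)
C = -30 (C = -5*6 = -30)
H(t) = 25*t (H(t) = (5*t)*5 = 25*t)
H(C) - 292*93 = 25*(-30) - 292*93 = -750 - 27156 = -27906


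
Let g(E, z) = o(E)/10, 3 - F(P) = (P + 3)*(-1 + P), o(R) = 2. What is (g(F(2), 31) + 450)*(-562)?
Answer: -1265062/5 ≈ -2.5301e+5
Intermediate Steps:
F(P) = 3 - (-1 + P)*(3 + P) (F(P) = 3 - (P + 3)*(-1 + P) = 3 - (3 + P)*(-1 + P) = 3 - (-1 + P)*(3 + P))
g(E, z) = ⅕ (g(E, z) = 2/10 = 2*(⅒) = ⅕)
(g(F(2), 31) + 450)*(-562) = (⅕ + 450)*(-562) = (2251/5)*(-562) = -1265062/5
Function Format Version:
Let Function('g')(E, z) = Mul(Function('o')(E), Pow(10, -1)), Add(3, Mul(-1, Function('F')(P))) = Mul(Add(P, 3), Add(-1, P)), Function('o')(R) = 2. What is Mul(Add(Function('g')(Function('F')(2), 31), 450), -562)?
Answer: Rational(-1265062, 5) ≈ -2.5301e+5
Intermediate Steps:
Function('F')(P) = Add(3, Mul(-1, Add(-1, P), Add(3, P))) (Function('F')(P) = Add(3, Mul(-1, Mul(Add(P, 3), Add(-1, P)))) = Add(3, Mul(-1, Mul(Add(3, P), Add(-1, P)))) = Add(3, Mul(-1, Mul(Add(-1, P), Add(3, P)))) = Add(3, Mul(-1, Add(-1, P), Add(3, P))))
Function('g')(E, z) = Rational(1, 5) (Function('g')(E, z) = Mul(2, Pow(10, -1)) = Mul(2, Rational(1, 10)) = Rational(1, 5))
Mul(Add(Function('g')(Function('F')(2), 31), 450), -562) = Mul(Add(Rational(1, 5), 450), -562) = Mul(Rational(2251, 5), -562) = Rational(-1265062, 5)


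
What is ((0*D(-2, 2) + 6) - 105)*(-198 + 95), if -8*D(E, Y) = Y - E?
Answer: 10197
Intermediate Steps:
D(E, Y) = -Y/8 + E/8 (D(E, Y) = -(Y - E)/8 = -Y/8 + E/8)
((0*D(-2, 2) + 6) - 105)*(-198 + 95) = ((0*(-⅛*2 + (⅛)*(-2)) + 6) - 105)*(-198 + 95) = ((0*(-¼ - ¼) + 6) - 105)*(-103) = ((0*(-½) + 6) - 105)*(-103) = ((0 + 6) - 105)*(-103) = (6 - 105)*(-103) = -99*(-103) = 10197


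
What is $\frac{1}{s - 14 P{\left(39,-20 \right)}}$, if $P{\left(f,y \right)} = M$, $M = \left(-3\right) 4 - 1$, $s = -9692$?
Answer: $- \frac{1}{9510} \approx -0.00010515$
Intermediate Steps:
$M = -13$ ($M = -12 - 1 = -13$)
$P{\left(f,y \right)} = -13$
$\frac{1}{s - 14 P{\left(39,-20 \right)}} = \frac{1}{-9692 - -182} = \frac{1}{-9692 + 182} = \frac{1}{-9510} = - \frac{1}{9510}$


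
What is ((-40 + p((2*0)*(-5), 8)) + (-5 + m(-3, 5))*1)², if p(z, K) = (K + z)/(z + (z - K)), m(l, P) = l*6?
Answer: 4096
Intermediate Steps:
m(l, P) = 6*l
p(z, K) = (K + z)/(-K + 2*z)
((-40 + p((2*0)*(-5), 8)) + (-5 + m(-3, 5))*1)² = ((-40 + (8 + (2*0)*(-5))/(-1*8 + 2*((2*0)*(-5)))) + (-5 + 6*(-3))*1)² = ((-40 + (8 + 0*(-5))/(-8 + 2*(0*(-5)))) + (-5 - 18)*1)² = ((-40 + (8 + 0)/(-8 + 2*0)) - 23*1)² = ((-40 + 8/(-8 + 0)) - 23)² = ((-40 + 8/(-8)) - 23)² = ((-40 - ⅛*8) - 23)² = ((-40 - 1) - 23)² = (-41 - 23)² = (-64)² = 4096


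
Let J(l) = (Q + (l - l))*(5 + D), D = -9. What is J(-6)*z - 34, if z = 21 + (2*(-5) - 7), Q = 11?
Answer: -210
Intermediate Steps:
z = 4 (z = 21 + (-10 - 7) = 21 - 17 = 4)
J(l) = -44 (J(l) = (11 + (l - l))*(5 - 9) = (11 + 0)*(-4) = 11*(-4) = -44)
J(-6)*z - 34 = -44*4 - 34 = -176 - 34 = -210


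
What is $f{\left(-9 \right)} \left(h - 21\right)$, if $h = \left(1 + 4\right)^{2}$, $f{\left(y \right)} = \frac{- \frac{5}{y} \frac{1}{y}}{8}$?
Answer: $- \frac{5}{162} \approx -0.030864$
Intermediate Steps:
$f{\left(y \right)} = - \frac{5}{8 y^{2}}$ ($f{\left(y \right)} = - \frac{5}{y^{2}} \cdot \frac{1}{8} = - \frac{5}{8 y^{2}}$)
$h = 25$ ($h = 5^{2} = 25$)
$f{\left(-9 \right)} \left(h - 21\right) = - \frac{5}{8 \cdot 81} \left(25 - 21\right) = \left(- \frac{5}{8}\right) \frac{1}{81} \cdot 4 = \left(- \frac{5}{648}\right) 4 = - \frac{5}{162}$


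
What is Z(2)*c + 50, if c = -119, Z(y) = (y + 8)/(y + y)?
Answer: -495/2 ≈ -247.50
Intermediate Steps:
Z(y) = (8 + y)/(2*y) (Z(y) = (8 + y)/((2*y)) = (8 + y)*(1/(2*y)) = (8 + y)/(2*y))
Z(2)*c + 50 = ((½)*(8 + 2)/2)*(-119) + 50 = ((½)*(½)*10)*(-119) + 50 = (5/2)*(-119) + 50 = -595/2 + 50 = -495/2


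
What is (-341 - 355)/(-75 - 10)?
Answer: 696/85 ≈ 8.1882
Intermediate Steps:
(-341 - 355)/(-75 - 10) = -696/(-85) = -696*(-1/85) = 696/85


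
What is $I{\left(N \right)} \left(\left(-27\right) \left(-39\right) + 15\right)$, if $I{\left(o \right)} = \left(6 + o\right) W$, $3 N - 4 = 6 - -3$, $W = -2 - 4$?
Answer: $-66216$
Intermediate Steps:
$W = -6$
$N = \frac{13}{3}$ ($N = \frac{4}{3} + \frac{6 - -3}{3} = \frac{4}{3} + \frac{6 + 3}{3} = \frac{4}{3} + \frac{1}{3} \cdot 9 = \frac{4}{3} + 3 = \frac{13}{3} \approx 4.3333$)
$I{\left(o \right)} = -36 - 6 o$ ($I{\left(o \right)} = \left(6 + o\right) \left(-6\right) = -36 - 6 o$)
$I{\left(N \right)} \left(\left(-27\right) \left(-39\right) + 15\right) = \left(-36 - 26\right) \left(\left(-27\right) \left(-39\right) + 15\right) = \left(-36 - 26\right) \left(1053 + 15\right) = \left(-62\right) 1068 = -66216$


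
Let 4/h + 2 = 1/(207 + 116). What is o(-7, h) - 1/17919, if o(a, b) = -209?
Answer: -3745072/17919 ≈ -209.00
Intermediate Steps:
h = -1292/645 (h = 4/(-2 + 1/(207 + 116)) = 4/(-2 + 1/323) = 4/(-645/323) = 4*(-323/645) = -1292/645 ≈ -2.0031)
o(-7, h) - 1/17919 = -209 - 1/17919 = -3745072/17919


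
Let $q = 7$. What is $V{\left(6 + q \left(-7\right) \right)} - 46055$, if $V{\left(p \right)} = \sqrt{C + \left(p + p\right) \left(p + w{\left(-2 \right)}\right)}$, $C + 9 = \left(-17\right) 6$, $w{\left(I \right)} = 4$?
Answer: $-46055 + \sqrt{3243} \approx -45998.0$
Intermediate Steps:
$C = -111$ ($C = -9 - 102 = -111$)
$V{\left(p \right)} = \sqrt{-111 + 2 p \left(4 + p\right)}$ ($V{\left(p \right)} = \sqrt{-111 + \left(p + p\right) \left(p + 4\right)} = \sqrt{-111 + 2 p \left(4 + p\right)}$)
$V{\left(6 + q \left(-7\right) \right)} - 46055 = \sqrt{-111 + 2 \left(6 + 7 \left(-7\right)\right)^{2} + 8 \left(6 + 7 \left(-7\right)\right)} - 46055 = \sqrt{-111 + 2 \left(6 - 49\right)^{2} + 8 \left(6 - 49\right)} - 46055 = \sqrt{-111 + 2 \left(-43\right)^{2} + 8 \left(-43\right)} - 46055 = \sqrt{-111 + 2 \cdot 1849 - 344} - 46055 = \sqrt{-111 + 3698 - 344} - 46055 = \sqrt{3243} - 46055 = -46055 + \sqrt{3243}$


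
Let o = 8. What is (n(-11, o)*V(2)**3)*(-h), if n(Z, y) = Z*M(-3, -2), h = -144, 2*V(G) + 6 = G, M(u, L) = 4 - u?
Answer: 88704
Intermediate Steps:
V(G) = -3 + G/2
n(Z, y) = 7*Z (n(Z, y) = Z*(4 - 1*(-3)) = Z*(4 + 3) = Z*7 = 7*Z)
(n(-11, o)*V(2)**3)*(-h) = ((7*(-11))*(-3 + (1/2)*2)**3)*(-1*(-144)) = -77*(-3 + 1)**3*144 = -77*(-2)**3*144 = -77*(-8)*144 = 616*144 = 88704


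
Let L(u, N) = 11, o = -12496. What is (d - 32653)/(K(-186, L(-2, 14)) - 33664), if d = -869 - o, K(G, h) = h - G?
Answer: 21026/33467 ≈ 0.62826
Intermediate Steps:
d = 11627 (d = -869 - 1*(-12496) = -869 + 12496 = 11627)
(d - 32653)/(K(-186, L(-2, 14)) - 33664) = (11627 - 32653)/((11 - 1*(-186)) - 33664) = -21026/((11 + 186) - 33664) = -21026/(197 - 33664) = -21026/(-33467) = -21026*(-1/33467) = 21026/33467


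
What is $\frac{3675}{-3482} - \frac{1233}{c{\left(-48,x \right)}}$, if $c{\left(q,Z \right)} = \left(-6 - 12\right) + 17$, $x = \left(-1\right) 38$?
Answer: $\frac{4289631}{3482} \approx 1231.9$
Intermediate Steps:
$x = -38$
$c{\left(q,Z \right)} = -1$ ($c{\left(q,Z \right)} = -18 + 17 = -1$)
$\frac{3675}{-3482} - \frac{1233}{c{\left(-48,x \right)}} = \frac{3675}{-3482} - \frac{1233}{-1} = 3675 \left(- \frac{1}{3482}\right) - -1233 = - \frac{3675}{3482} + 1233 = \frac{4289631}{3482}$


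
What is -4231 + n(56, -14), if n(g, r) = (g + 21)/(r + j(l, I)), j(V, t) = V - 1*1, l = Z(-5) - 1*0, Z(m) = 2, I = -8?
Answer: -55080/13 ≈ -4236.9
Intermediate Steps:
l = 2 (l = 2 - 1*0 = 2 + 0 = 2)
j(V, t) = -1 + V (j(V, t) = V - 1 = -1 + V)
n(g, r) = (21 + g)/(1 + r) (n(g, r) = (g + 21)/(r + (-1 + 2)) = (21 + g)/(r + 1) = (21 + g)/(1 + r))
-4231 + n(56, -14) = -4231 + (21 + 56)/(1 - 14) = -4231 + 77/(-13) = -4231 - 1/13*77 = -4231 - 77/13 = -55080/13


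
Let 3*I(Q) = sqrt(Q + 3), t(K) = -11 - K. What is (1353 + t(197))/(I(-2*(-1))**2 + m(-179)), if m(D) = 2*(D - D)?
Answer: 2061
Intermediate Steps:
I(Q) = sqrt(3 + Q)/3 (I(Q) = sqrt(Q + 3)/3 = sqrt(3 + Q)/3)
m(D) = 0 (m(D) = 2*0 = 0)
(1353 + t(197))/(I(-2*(-1))**2 + m(-179)) = (1353 + (-11 - 1*197))/((sqrt(3 - 2*(-1))/3)**2 + 0) = (1353 + (-11 - 197))/((sqrt(3 + 2)/3)**2 + 0) = (1353 - 208)/((sqrt(5)/3)**2 + 0) = 1145/(5/9 + 0) = 1145/(5/9) = 1145*(9/5) = 2061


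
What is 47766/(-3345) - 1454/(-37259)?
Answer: -591616588/41543785 ≈ -14.241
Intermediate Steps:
47766/(-3345) - 1454/(-37259) = 47766*(-1/3345) - 1454*(-1/37259) = -15922/1115 + 1454/37259 = -591616588/41543785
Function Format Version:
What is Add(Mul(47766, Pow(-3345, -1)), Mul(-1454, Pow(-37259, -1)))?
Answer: Rational(-591616588, 41543785) ≈ -14.241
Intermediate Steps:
Add(Mul(47766, Pow(-3345, -1)), Mul(-1454, Pow(-37259, -1))) = Add(Mul(47766, Rational(-1, 3345)), Mul(-1454, Rational(-1, 37259))) = Add(Rational(-15922, 1115), Rational(1454, 37259)) = Rational(-591616588, 41543785)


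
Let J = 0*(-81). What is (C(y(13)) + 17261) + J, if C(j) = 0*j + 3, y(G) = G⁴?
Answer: 17264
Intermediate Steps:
J = 0
C(j) = 3 (C(j) = 0 + 3 = 3)
(C(y(13)) + 17261) + J = (3 + 17261) + 0 = 17264 + 0 = 17264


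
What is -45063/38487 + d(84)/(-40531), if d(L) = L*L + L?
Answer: -700415211/519972199 ≈ -1.3470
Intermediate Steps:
d(L) = L + L**2 (d(L) = L**2 + L = L + L**2)
-45063/38487 + d(84)/(-40531) = -45063/38487 + (84*(1 + 84))/(-40531) = -45063*1/38487 + (84*85)*(-1/40531) = -15021/12829 + 7140*(-1/40531) = -15021/12829 - 7140/40531 = -700415211/519972199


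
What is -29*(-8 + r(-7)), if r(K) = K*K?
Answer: -1189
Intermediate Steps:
r(K) = K**2
-29*(-8 + r(-7)) = -29*(-8 + (-7)**2) = -29*(-8 + 49) = -29*41 = -1189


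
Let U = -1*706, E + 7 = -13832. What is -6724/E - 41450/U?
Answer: 289186847/4885167 ≈ 59.197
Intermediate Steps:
E = -13839 (E = -7 - 13832 = -13839)
U = -706
-6724/E - 41450/U = -6724/(-13839) - 41450/(-706) = -6724*(-1/13839) - 41450*(-1/706) = 6724/13839 + 20725/353 = 289186847/4885167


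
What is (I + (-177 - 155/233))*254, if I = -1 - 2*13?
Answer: -12112498/233 ≈ -51985.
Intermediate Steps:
I = -27 (I = -1 - 26 = -27)
(I + (-177 - 155/233))*254 = (-27 + (-177 - 155/233))*254 = (-27 - 41396/233)*254 = -47687/233*254 = -12112498/233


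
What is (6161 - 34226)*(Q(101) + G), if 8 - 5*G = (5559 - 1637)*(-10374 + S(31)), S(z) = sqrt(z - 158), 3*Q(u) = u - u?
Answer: -228375210468 + 22014186*I*sqrt(127) ≈ -2.2838e+11 + 2.4809e+8*I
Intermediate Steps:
Q(u) = 0 (Q(u) = (u - u)/3 = (1/3)*0 = 0)
S(z) = sqrt(-158 + z)
G = 40686836/5 - 3922*I*sqrt(127)/5 (G = 8/5 - (5559 - 1637)*(-10374 + sqrt(-158 + 31))/5 = 8/5 - 3922*(-10374 + sqrt(-127))/5 = 8/5 - 3922*(-10374 + I*sqrt(127))/5 = 8/5 - (-40686828 + 3922*I*sqrt(127))/5 = 8/5 + (40686828/5 - 3922*I*sqrt(127)/5) = 40686836/5 - 3922*I*sqrt(127)/5 ≈ 8.1374e+6 - 8839.7*I)
(6161 - 34226)*(Q(101) + G) = (6161 - 34226)*(0 + (40686836/5 - 3922*I*sqrt(127)/5)) = -28065*(40686836/5 - 3922*I*sqrt(127)/5) = -228375210468 + 22014186*I*sqrt(127)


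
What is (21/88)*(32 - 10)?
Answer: 21/4 ≈ 5.2500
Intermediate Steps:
(21/88)*(32 - 10) = (21*(1/88))*22 = (21/88)*22 = 21/4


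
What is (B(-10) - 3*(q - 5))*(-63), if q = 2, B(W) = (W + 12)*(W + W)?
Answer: 1953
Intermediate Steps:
B(W) = 2*W*(12 + W) (B(W) = (12 + W)*(2*W) = 2*W*(12 + W))
(B(-10) - 3*(q - 5))*(-63) = (2*(-10)*(12 - 10) - 3*(2 - 5))*(-63) = (2*(-10)*2 - 3*(-3))*(-63) = (-40 + 9)*(-63) = -31*(-63) = 1953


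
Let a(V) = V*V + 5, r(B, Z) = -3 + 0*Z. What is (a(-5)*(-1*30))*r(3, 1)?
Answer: 2700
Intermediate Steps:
r(B, Z) = -3 (r(B, Z) = -3 + 0 = -3)
a(V) = 5 + V**2 (a(V) = V**2 + 5 = 5 + V**2)
(a(-5)*(-1*30))*r(3, 1) = ((5 + (-5)**2)*(-1*30))*(-3) = ((5 + 25)*(-30))*(-3) = (30*(-30))*(-3) = -900*(-3) = 2700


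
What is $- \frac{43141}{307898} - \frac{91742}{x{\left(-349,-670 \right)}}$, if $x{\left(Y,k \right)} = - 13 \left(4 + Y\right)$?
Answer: $- \frac{28440665701}{1380922530} \approx -20.595$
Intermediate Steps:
$x{\left(Y,k \right)} = -52 - 13 Y$
$- \frac{43141}{307898} - \frac{91742}{x{\left(-349,-670 \right)}} = - \frac{43141}{307898} - \frac{91742}{-52 - -4537} = \left(-43141\right) \frac{1}{307898} - \frac{91742}{-52 + 4537} = - \frac{43141}{307898} - \frac{91742}{4485} = - \frac{28440665701}{1380922530}$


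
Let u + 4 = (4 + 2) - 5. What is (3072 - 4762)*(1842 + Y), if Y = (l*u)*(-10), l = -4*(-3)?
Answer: -3721380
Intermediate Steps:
u = -3 (u = -4 + ((4 + 2) - 5) = -4 + (6 - 5) = -4 + 1 = -3)
l = 12
Y = 360 (Y = (12*(-3))*(-10) = -36*(-10) = 360)
(3072 - 4762)*(1842 + Y) = (3072 - 4762)*(1842 + 360) = -1690*2202 = -3721380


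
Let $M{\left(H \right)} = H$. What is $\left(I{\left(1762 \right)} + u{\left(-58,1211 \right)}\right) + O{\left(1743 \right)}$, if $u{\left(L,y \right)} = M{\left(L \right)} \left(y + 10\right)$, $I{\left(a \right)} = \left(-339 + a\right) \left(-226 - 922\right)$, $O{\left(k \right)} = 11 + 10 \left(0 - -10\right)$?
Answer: $-1704311$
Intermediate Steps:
$O{\left(k \right)} = 111$ ($O{\left(k \right)} = 11 + 10 \left(0 + 10\right) = 11 + 10 \cdot 10 = 11 + 100 = 111$)
$I{\left(a \right)} = 389172 - 1148 a$ ($I{\left(a \right)} = \left(-339 + a\right) \left(-1148\right) = 389172 - 1148 a$)
$u{\left(L,y \right)} = L \left(10 + y\right)$ ($u{\left(L,y \right)} = L \left(y + 10\right) = L \left(10 + y\right)$)
$\left(I{\left(1762 \right)} + u{\left(-58,1211 \right)}\right) + O{\left(1743 \right)} = \left(\left(389172 - 2022776\right) - 58 \left(10 + 1211\right)\right) + 111 = \left(\left(389172 - 2022776\right) - 70818\right) + 111 = \left(-1633604 - 70818\right) + 111 = -1704422 + 111 = -1704311$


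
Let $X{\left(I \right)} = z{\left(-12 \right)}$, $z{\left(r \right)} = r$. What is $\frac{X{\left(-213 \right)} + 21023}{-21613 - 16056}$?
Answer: $- \frac{21011}{37669} \approx -0.55778$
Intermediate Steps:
$X{\left(I \right)} = -12$
$\frac{X{\left(-213 \right)} + 21023}{-21613 - 16056} = \frac{-12 + 21023}{-21613 - 16056} = \frac{21011}{-37669} = 21011 \left(- \frac{1}{37669}\right) = - \frac{21011}{37669}$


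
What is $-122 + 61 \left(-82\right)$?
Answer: $-5124$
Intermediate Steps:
$-122 + 61 \left(-82\right) = -122 - 5002 = -5124$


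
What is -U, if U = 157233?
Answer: -157233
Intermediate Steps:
-U = -1*157233 = -157233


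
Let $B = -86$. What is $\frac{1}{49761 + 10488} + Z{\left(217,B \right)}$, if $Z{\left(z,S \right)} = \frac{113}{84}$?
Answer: $\frac{108067}{80332} \approx 1.3453$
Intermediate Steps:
$Z{\left(z,S \right)} = \frac{113}{84}$ ($Z{\left(z,S \right)} = 113 \cdot \frac{1}{84} = \frac{113}{84}$)
$\frac{1}{49761 + 10488} + Z{\left(217,B \right)} = \frac{1}{49761 + 10488} + \frac{113}{84} = \frac{1}{60249} + \frac{113}{84} = \frac{108067}{80332}$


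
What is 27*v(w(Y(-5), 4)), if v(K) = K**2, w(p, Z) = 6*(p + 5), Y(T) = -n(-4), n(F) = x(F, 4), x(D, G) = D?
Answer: 78732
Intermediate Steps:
n(F) = F
Y(T) = 4 (Y(T) = -1*(-4) = 4)
w(p, Z) = 30 + 6*p (w(p, Z) = 6*(5 + p) = 30 + 6*p)
27*v(w(Y(-5), 4)) = 27*(30 + 6*4)**2 = 27*(30 + 24)**2 = 27*54**2 = 27*2916 = 78732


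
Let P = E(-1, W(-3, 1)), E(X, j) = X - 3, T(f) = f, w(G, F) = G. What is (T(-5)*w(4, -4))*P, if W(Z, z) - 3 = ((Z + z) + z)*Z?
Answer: 80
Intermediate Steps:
W(Z, z) = 3 + Z*(Z + 2*z) (W(Z, z) = 3 + ((Z + z) + z)*Z = 3 + (Z + 2*z)*Z = 3 + Z*(Z + 2*z))
E(X, j) = -3 + X
P = -4 (P = -3 - 1 = -4)
(T(-5)*w(4, -4))*P = -5*4*(-4) = -20*(-4) = 80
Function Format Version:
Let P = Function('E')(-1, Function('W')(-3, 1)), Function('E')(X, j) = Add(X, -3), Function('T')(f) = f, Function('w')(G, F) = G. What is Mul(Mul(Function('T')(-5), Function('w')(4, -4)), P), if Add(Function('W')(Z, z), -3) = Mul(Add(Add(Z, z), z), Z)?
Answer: 80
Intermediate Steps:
Function('W')(Z, z) = Add(3, Mul(Z, Add(Z, Mul(2, z)))) (Function('W')(Z, z) = Add(3, Mul(Add(Add(Z, z), z), Z)) = Add(3, Mul(Add(Z, Mul(2, z)), Z)) = Add(3, Mul(Z, Add(Z, Mul(2, z)))))
Function('E')(X, j) = Add(-3, X)
P = -4 (P = Add(-3, -1) = -4)
Mul(Mul(Function('T')(-5), Function('w')(4, -4)), P) = Mul(Mul(-5, 4), -4) = Mul(-20, -4) = 80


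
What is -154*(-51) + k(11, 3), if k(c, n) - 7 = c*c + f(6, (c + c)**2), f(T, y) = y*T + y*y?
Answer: 245142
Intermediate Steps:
f(T, y) = y**2 + T*y (f(T, y) = T*y + y**2 = y**2 + T*y)
k(c, n) = 7 + c**2 + 4*c**2*(6 + 4*c**2) (k(c, n) = 7 + (c*c + (c + c)**2*(6 + (c + c)**2)) = 7 + (c**2 + (2*c)**2*(6 + (2*c)**2)) = 7 + (c**2 + (4*c**2)*(6 + 4*c**2)) = 7 + (c**2 + 4*c**2*(6 + 4*c**2)) = 7 + c**2 + 4*c**2*(6 + 4*c**2))
-154*(-51) + k(11, 3) = -154*(-51) + (7 + 16*11**4 + 25*11**2) = 7854 + (7 + 16*14641 + 25*121) = 7854 + (7 + 234256 + 3025) = 7854 + 237288 = 245142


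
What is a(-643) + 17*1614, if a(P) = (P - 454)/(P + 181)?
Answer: 12677453/462 ≈ 27440.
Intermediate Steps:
a(P) = (-454 + P)/(181 + P)
a(-643) + 17*1614 = (-454 - 643)/(181 - 643) + 17*1614 = -1097/(-462) + 27438 = -1/462*(-1097) + 27438 = 1097/462 + 27438 = 12677453/462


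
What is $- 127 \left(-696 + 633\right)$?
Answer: $8001$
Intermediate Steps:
$- 127 \left(-696 + 633\right) = \left(-127\right) \left(-63\right) = 8001$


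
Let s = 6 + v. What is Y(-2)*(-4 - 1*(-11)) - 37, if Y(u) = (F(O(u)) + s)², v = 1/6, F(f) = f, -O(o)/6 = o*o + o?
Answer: 7243/36 ≈ 201.19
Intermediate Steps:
O(o) = -6*o - 6*o² (O(o) = -6*(o*o + o) = -6*(o² + o) = -6*(o + o²) = -6*o - 6*o²)
v = ⅙ ≈ 0.16667
s = 37/6 (s = 6 + ⅙ = 37/6 ≈ 6.1667)
Y(u) = (37/6 - 6*u*(1 + u))² (Y(u) = (-6*u*(1 + u) + 37/6)² = (37/6 - 6*u*(1 + u))²)
Y(-2)*(-4 - 1*(-11)) - 37 = ((-37 + 36*(-2)*(1 - 2))²/36)*(-4 - 1*(-11)) - 37 = ((-37 + 36*(-2)*(-1))²/36)*(-4 + 11) - 37 = ((-37 + 72)²/36)*7 - 37 = ((1/36)*35²)*7 - 37 = ((1/36)*1225)*7 - 37 = (1225/36)*7 - 37 = 8575/36 - 37 = 7243/36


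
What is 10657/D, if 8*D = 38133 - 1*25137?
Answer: 21314/3249 ≈ 6.5602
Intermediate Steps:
D = 3249/2 (D = (38133 - 1*25137)/8 = (38133 - 25137)/8 = (⅛)*12996 = 3249/2 ≈ 1624.5)
10657/D = 10657/(3249/2) = 10657*(2/3249) = 21314/3249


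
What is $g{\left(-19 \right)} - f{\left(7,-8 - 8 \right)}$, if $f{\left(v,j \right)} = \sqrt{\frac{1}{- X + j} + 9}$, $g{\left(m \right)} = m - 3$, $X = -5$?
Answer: $-22 - \frac{7 \sqrt{22}}{11} \approx -24.985$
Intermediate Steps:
$g{\left(m \right)} = -3 + m$
$f{\left(v,j \right)} = \sqrt{9 + \frac{1}{5 + j}}$ ($f{\left(v,j \right)} = \sqrt{\frac{1}{\left(-1\right) \left(-5\right) + j} + 9} = \sqrt{\frac{1}{5 + j} + 9} = \sqrt{9 + \frac{1}{5 + j}}$)
$g{\left(-19 \right)} - f{\left(7,-8 - 8 \right)} = \left(-3 - 19\right) - \sqrt{\frac{46 + 9 \left(-8 - 8\right)}{5 - 16}} = -22 - \sqrt{\frac{46 + 9 \left(-8 - 8\right)}{5 - 16}} = -22 - \sqrt{\frac{46 + 9 \left(-16\right)}{5 - 16}} = -22 - \sqrt{\frac{46 - 144}{-11}} = -22 - \sqrt{\left(- \frac{1}{11}\right) \left(-98\right)} = -22 - \sqrt{\frac{98}{11}} = -22 - \frac{7 \sqrt{22}}{11}$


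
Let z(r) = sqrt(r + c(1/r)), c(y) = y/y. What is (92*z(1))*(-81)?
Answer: -7452*sqrt(2) ≈ -10539.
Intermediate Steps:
c(y) = 1
z(r) = sqrt(1 + r) (z(r) = sqrt(r + 1) = sqrt(1 + r))
(92*z(1))*(-81) = (92*sqrt(1 + 1))*(-81) = (92*sqrt(2))*(-81) = -7452*sqrt(2)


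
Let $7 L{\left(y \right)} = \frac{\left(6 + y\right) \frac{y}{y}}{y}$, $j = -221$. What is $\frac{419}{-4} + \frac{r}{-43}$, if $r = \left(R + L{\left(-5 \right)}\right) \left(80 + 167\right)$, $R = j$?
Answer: $\frac{7012573}{6020} \approx 1164.9$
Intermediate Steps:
$R = -221$
$L{\left(y \right)} = \frac{6 + y}{7 y}$ ($L{\left(y \right)} = \frac{\left(6 + y\right) \frac{y}{y} \frac{1}{y}}{7} = \frac{\left(6 + y\right) 1 \frac{1}{y}}{7} = \frac{\left(6 + y\right) \frac{1}{y}}{7} = \frac{\frac{1}{y} \left(6 + y\right)}{7} = \frac{6 + y}{7 y}$)
$r = - \frac{1910792}{35}$ ($r = \left(-221 + \frac{6 - 5}{7 \left(-5\right)}\right) \left(80 + 167\right) = \left(-221 + \frac{1}{7} \left(- \frac{1}{5}\right) 1\right) 247 = \left(-221 - \frac{1}{35}\right) 247 = \left(- \frac{7736}{35}\right) 247 = - \frac{1910792}{35} \approx -54594.0$)
$\frac{419}{-4} + \frac{r}{-43} = \frac{419}{-4} - \frac{1910792}{35 \left(-43\right)} = 419 \left(- \frac{1}{4}\right) - - \frac{1910792}{1505} = - \frac{419}{4} + \frac{1910792}{1505} = \frac{7012573}{6020}$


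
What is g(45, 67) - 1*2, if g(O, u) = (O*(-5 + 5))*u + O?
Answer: 43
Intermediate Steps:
g(O, u) = O (g(O, u) = (O*0)*u + O = 0*u + O = 0 + O = O)
g(45, 67) - 1*2 = 45 - 1*2 = 45 - 2 = 43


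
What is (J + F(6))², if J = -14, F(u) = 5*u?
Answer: 256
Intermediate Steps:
(J + F(6))² = (-14 + 5*6)² = (-14 + 30)² = 16² = 256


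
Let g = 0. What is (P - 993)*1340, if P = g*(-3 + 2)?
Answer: -1330620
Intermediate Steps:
P = 0 (P = 0*(-3 + 2) = 0*(-1) = 0)
(P - 993)*1340 = (0 - 993)*1340 = -993*1340 = -1330620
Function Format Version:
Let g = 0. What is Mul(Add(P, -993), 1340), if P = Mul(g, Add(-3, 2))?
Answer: -1330620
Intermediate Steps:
P = 0 (P = Mul(0, Add(-3, 2)) = Mul(0, -1) = 0)
Mul(Add(P, -993), 1340) = Mul(Add(0, -993), 1340) = Mul(-993, 1340) = -1330620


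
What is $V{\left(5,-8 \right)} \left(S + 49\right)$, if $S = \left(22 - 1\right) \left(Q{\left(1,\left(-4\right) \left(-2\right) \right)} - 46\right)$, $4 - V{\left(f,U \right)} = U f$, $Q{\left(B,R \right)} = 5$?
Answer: $-35728$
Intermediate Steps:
$V{\left(f,U \right)} = 4 - U f$
$S = -861$ ($S = \left(22 - 1\right) \left(5 - 46\right) = 21 \left(-41\right) = -861$)
$V{\left(5,-8 \right)} \left(S + 49\right) = \left(4 - \left(-8\right) 5\right) \left(-861 + 49\right) = \left(4 + 40\right) \left(-812\right) = 44 \left(-812\right) = -35728$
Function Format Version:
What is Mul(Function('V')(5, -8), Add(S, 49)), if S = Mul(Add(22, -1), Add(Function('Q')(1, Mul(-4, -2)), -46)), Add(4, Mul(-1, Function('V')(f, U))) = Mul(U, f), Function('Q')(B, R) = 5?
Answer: -35728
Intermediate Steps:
Function('V')(f, U) = Add(4, Mul(-1, U, f)) (Function('V')(f, U) = Add(4, Mul(-1, Mul(U, f))) = Add(4, Mul(-1, U, f)))
S = -861 (S = Mul(Add(22, -1), Add(5, -46)) = Mul(21, -41) = -861)
Mul(Function('V')(5, -8), Add(S, 49)) = Mul(Add(4, Mul(-1, -8, 5)), Add(-861, 49)) = Mul(Add(4, 40), -812) = Mul(44, -812) = -35728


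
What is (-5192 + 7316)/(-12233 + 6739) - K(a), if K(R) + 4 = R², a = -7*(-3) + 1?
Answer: -1319622/2747 ≈ -480.39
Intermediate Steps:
a = 22 (a = 21 + 1 = 22)
K(R) = -4 + R²
(-5192 + 7316)/(-12233 + 6739) - K(a) = (-5192 + 7316)/(-12233 + 6739) - (-4 + 22²) = 2124/(-5494) - (-4 + 484) = 2124*(-1/5494) - 1*480 = -1062/2747 - 480 = -1319622/2747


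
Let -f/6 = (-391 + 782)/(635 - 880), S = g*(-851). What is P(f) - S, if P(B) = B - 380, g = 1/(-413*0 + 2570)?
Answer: -46605857/125930 ≈ -370.09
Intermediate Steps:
g = 1/2570 (g = 1/(0 + 2570) = 1/2570 ≈ 0.00038911)
S = -851/2570 (S = (1/2570)*(-851) = -851/2570 ≈ -0.33113)
f = 2346/245 (f = -6*(-391 + 782)/(635 - 880) = -2346/(-245) = -2346*(-1)/245 = -6*(-391/245) = 2346/245 ≈ 9.5755)
P(B) = -380 + B
P(f) - S = (-380 + 2346/245) - 1*(-851/2570) = -90754/245 + 851/2570 = -46605857/125930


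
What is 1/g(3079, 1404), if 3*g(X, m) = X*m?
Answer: 1/1440972 ≈ 6.9398e-7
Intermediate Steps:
g(X, m) = X*m/3 (g(X, m) = (X*m)/3 = X*m/3)
1/g(3079, 1404) = 1/((1/3)*3079*1404) = 1/1440972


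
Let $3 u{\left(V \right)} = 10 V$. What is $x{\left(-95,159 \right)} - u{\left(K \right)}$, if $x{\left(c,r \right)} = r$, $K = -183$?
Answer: $769$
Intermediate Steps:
$u{\left(V \right)} = \frac{10 V}{3}$
$x{\left(-95,159 \right)} - u{\left(K \right)} = 159 - \frac{10}{3} \left(-183\right) = 159 - -610 = 159 + 610 = 769$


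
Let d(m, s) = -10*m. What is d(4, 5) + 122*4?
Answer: 448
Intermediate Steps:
d(4, 5) + 122*4 = -10*4 + 122*4 = -40 + 488 = 448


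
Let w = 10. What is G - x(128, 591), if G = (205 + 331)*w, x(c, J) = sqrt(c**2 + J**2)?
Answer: 5360 - sqrt(365665) ≈ 4755.3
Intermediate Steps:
x(c, J) = sqrt(J**2 + c**2)
G = 5360 (G = (205 + 331)*10 = 536*10 = 5360)
G - x(128, 591) = 5360 - sqrt(591**2 + 128**2) = 5360 - sqrt(349281 + 16384) = 5360 - sqrt(365665)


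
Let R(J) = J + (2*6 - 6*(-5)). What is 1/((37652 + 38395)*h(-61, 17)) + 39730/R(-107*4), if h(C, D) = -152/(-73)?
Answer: -229622381471/2230914792 ≈ -102.93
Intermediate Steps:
h(C, D) = 152/73 (h(C, D) = -152*(-1/73) = 152/73)
R(J) = 42 + J (R(J) = J + (12 + 30) = J + 42 = 42 + J)
1/((37652 + 38395)*h(-61, 17)) + 39730/R(-107*4) = 1/((37652 + 38395)*(152/73)) + 39730/(42 - 107*4) = (73/152)/76047 + 39730/(42 - 428) = (1/76047)*(73/152) + 39730/(-386) = 73/11559144 + 39730*(-1/386) = 73/11559144 - 19865/193 = -229622381471/2230914792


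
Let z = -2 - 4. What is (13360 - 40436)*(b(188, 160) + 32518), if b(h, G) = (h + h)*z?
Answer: -819373912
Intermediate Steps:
z = -6
b(h, G) = -12*h (b(h, G) = (h + h)*(-6) = (2*h)*(-6) = -12*h)
(13360 - 40436)*(b(188, 160) + 32518) = (13360 - 40436)*(-12*188 + 32518) = -27076*(-2256 + 32518) = -27076*30262 = -819373912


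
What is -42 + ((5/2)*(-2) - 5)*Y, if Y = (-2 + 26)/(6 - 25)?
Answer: -558/19 ≈ -29.368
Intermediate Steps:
Y = -24/19 (Y = 24/(-19) = 24*(-1/19) = -24/19 ≈ -1.2632)
-42 + ((5/2)*(-2) - 5)*Y = -42 + ((5/2)*(-2) - 5)*(-24/19) = -42 + (-5 - 5)*(-24/19) = -42 - 10*(-24/19) = -42 + 240/19 = -558/19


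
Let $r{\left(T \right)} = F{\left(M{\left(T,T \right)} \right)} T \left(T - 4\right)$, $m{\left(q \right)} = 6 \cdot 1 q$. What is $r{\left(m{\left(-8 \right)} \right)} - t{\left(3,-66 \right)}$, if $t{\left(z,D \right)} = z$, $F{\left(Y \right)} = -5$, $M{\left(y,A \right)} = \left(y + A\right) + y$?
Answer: $-12483$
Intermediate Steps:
$M{\left(y,A \right)} = A + 2 y$ ($M{\left(y,A \right)} = \left(A + y\right) + y = A + 2 y$)
$m{\left(q \right)} = 6 q$
$r{\left(T \right)} = - 5 T \left(-4 + T\right)$ ($r{\left(T \right)} = - 5 T \left(T - 4\right) = - 5 T \left(-4 + T\right)$)
$r{\left(m{\left(-8 \right)} \right)} - t{\left(3,-66 \right)} = 5 \cdot 6 \left(-8\right) \left(4 - 6 \left(-8\right)\right) - 3 = 5 \left(-48\right) \left(4 - -48\right) - 3 = 5 \left(-48\right) \left(4 + 48\right) - 3 = 5 \left(-48\right) 52 - 3 = -12480 - 3 = -12483$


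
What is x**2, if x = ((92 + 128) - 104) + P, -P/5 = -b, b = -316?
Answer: 2143296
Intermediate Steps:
P = -1580 (P = -(-5)*(-316) = -5*316 = -1580)
x = -1464 (x = ((92 + 128) - 104) - 1580 = (220 - 104) - 1580 = 116 - 1580 = -1464)
x**2 = (-1464)**2 = 2143296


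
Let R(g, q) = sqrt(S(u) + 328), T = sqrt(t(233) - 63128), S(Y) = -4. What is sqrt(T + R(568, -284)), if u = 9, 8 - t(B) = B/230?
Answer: sqrt(952200 + 230*I*sqrt(3339101590))/230 ≈ 11.616 + 10.814*I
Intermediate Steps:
t(B) = 8 - B/230
T = I*sqrt(3339101590)/230 (T = sqrt((8 - 1/230*233) - 63128) = sqrt((8 - 233/230) - 63128) = sqrt(1607/230 - 63128) = sqrt(-14517833/230) = I*sqrt(3339101590)/230 ≈ 251.24*I)
R(g, q) = 18 (R(g, q) = sqrt(-4 + 328) = sqrt(324) = 18)
sqrt(T + R(568, -284)) = sqrt(I*sqrt(3339101590)/230 + 18) = sqrt(18 + I*sqrt(3339101590)/230)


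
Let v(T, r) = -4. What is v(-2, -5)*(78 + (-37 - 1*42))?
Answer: 4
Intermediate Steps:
v(-2, -5)*(78 + (-37 - 1*42)) = -4*(78 + (-37 - 1*42)) = -4*(78 + (-37 - 42)) = -4*(78 - 79) = -4*(-1) = 4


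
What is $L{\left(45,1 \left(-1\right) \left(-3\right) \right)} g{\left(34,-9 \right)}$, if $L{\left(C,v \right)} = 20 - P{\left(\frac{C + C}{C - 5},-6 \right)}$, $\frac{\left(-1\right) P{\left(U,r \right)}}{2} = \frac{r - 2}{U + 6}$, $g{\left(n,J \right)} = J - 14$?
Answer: $- \frac{13708}{33} \approx -415.39$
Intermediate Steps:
$g{\left(n,J \right)} = -14 + J$ ($g{\left(n,J \right)} = J - 14 = -14 + J$)
$P{\left(U,r \right)} = - \frac{2 \left(-2 + r\right)}{6 + U}$ ($P{\left(U,r \right)} = - 2 \frac{r - 2}{U + 6} = - 2 \frac{-2 + r}{6 + U} = - \frac{2 \left(-2 + r\right)}{6 + U}$)
$L{\left(C,v \right)} = 20 - \frac{16}{6 + \frac{2 C}{-5 + C}}$ ($L{\left(C,v \right)} = 20 - \frac{2 \left(2 - -6\right)}{6 + \frac{C + C}{C - 5}} = 20 - \frac{2 \left(2 + 6\right)}{6 + \frac{2 C}{-5 + C}} = 20 - 2 \frac{1}{6 + \frac{2 C}{-5 + C}} 8 = 20 - \frac{16}{6 + \frac{2 C}{-5 + C}}$)
$L{\left(45,1 \left(-1\right) \left(-3\right) \right)} g{\left(34,-9 \right)} = \frac{4 \left(-65 + 18 \cdot 45\right)}{-15 + 4 \cdot 45} \left(-14 - 9\right) = \frac{4 \left(-65 + 810\right)}{-15 + 180} \left(-23\right) = 4 \cdot \frac{1}{165} \cdot 745 \left(-23\right) = \frac{596}{33} \left(-23\right) = - \frac{13708}{33}$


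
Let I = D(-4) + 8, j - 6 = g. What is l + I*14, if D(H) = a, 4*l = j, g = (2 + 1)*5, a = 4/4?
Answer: 525/4 ≈ 131.25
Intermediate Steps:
a = 1 (a = 4*(¼) = 1)
g = 15 (g = 3*5 = 15)
j = 21 (j = 6 + 15 = 21)
l = 21/4 (l = (¼)*21 = 21/4 ≈ 5.2500)
D(H) = 1
I = 9 (I = 1 + 8 = 9)
l + I*14 = 21/4 + 9*14 = 21/4 + 126 = 525/4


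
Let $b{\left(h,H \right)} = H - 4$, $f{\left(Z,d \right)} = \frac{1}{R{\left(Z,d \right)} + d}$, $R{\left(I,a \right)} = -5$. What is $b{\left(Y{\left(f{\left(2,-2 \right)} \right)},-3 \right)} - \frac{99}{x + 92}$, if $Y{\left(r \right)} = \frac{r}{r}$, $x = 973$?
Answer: $- \frac{2518}{355} \approx -7.093$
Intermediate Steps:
$f{\left(Z,d \right)} = \frac{1}{-5 + d}$
$Y{\left(r \right)} = 1$
$b{\left(h,H \right)} = -4 + H$
$b{\left(Y{\left(f{\left(2,-2 \right)} \right)},-3 \right)} - \frac{99}{x + 92} = \left(-4 - 3\right) - \frac{99}{973 + 92} = -7 - \frac{99}{1065} = -7 - \frac{33}{355} = - \frac{2518}{355}$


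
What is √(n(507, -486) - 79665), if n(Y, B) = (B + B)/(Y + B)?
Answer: I*√3905853/7 ≈ 282.33*I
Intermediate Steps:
n(Y, B) = 2*B/(B + Y) (n(Y, B) = (2*B)/(B + Y) = 2*B/(B + Y))
√(n(507, -486) - 79665) = √(2*(-486)/(-486 + 507) - 79665) = √(2*(-486)/21 - 79665) = √(2*(-486)*(1/21) - 79665) = √(-324/7 - 79665) = √(-557979/7) = I*√3905853/7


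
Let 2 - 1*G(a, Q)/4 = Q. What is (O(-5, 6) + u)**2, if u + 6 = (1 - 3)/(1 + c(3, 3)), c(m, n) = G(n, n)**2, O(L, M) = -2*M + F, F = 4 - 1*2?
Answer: 75076/289 ≈ 259.78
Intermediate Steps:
F = 2 (F = 4 - 2 = 2)
G(a, Q) = 8 - 4*Q
O(L, M) = 2 - 2*M (O(L, M) = -2*M + 2 = 2 - 2*M)
c(m, n) = (8 - 4*n)**2
u = -104/17 (u = -6 + (1 - 3)/(1 + 16*(-2 + 3)**2) = -6 - 2/(1 + 16*1**2) = -6 - 2/(1 + 16*1) = -6 - 2/(1 + 16) = -6 - 2/17 = -104/17 ≈ -6.1176)
(O(-5, 6) + u)**2 = ((2 - 2*6) - 104/17)**2 = ((2 - 12) - 104/17)**2 = (-10 - 104/17)**2 = (-274/17)**2 = 75076/289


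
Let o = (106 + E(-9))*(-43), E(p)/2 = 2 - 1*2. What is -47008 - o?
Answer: -42450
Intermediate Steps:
E(p) = 0 (E(p) = 2*(2 - 1*2) = 2*(2 - 2) = 2*0 = 0)
o = -4558 (o = (106 + 0)*(-43) = 106*(-43) = -4558)
-47008 - o = -47008 - 1*(-4558) = -47008 + 4558 = -42450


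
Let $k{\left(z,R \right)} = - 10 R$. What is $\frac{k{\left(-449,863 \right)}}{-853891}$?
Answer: $\frac{8630}{853891} \approx 0.010107$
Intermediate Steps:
$\frac{k{\left(-449,863 \right)}}{-853891} = \frac{\left(-10\right) 863}{-853891} = \left(-8630\right) \left(- \frac{1}{853891}\right) = \frac{8630}{853891}$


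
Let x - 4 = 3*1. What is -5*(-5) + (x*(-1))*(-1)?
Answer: 32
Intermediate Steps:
x = 7 (x = 4 + 3*1 = 4 + 3 = 7)
-5*(-5) + (x*(-1))*(-1) = -5*(-5) + (7*(-1))*(-1) = 25 - 7*(-1) = 25 + 7 = 32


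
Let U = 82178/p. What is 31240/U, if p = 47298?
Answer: 738794760/41089 ≈ 17980.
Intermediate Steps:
U = 41089/23649 (U = 82178/47298 = 82178*(1/47298) = 41089/23649 ≈ 1.7375)
31240/U = 31240/(41089/23649) = 31240*(23649/41089) = 738794760/41089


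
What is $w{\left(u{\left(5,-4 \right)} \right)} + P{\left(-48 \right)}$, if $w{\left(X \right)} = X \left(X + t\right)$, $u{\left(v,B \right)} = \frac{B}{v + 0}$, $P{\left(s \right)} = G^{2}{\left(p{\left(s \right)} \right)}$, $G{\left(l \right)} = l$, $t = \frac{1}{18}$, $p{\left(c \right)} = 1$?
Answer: $\frac{359}{225} \approx 1.5956$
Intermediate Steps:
$t = \frac{1}{18} \approx 0.055556$
$P{\left(s \right)} = 1$ ($P{\left(s \right)} = 1^{2} = 1$)
$u{\left(v,B \right)} = \frac{B}{v}$
$w{\left(X \right)} = X \left(\frac{1}{18} + X\right)$ ($w{\left(X \right)} = X \left(X + \frac{1}{18}\right) = X \left(\frac{1}{18} + X\right)$)
$w{\left(u{\left(5,-4 \right)} \right)} + P{\left(-48 \right)} = - \frac{4}{5} \left(\frac{1}{18} - \frac{4}{5}\right) + 1 = \left(-4\right) \frac{1}{5} \left(\frac{1}{18} - \frac{4}{5}\right) + 1 = - \frac{4 \left(\frac{1}{18} - \frac{4}{5}\right)}{5} + 1 = \left(- \frac{4}{5}\right) \left(- \frac{67}{90}\right) + 1 = \frac{134}{225} + 1 = \frac{359}{225}$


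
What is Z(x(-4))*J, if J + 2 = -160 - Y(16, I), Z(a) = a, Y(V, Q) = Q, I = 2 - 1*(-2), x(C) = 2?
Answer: -332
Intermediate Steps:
I = 4 (I = 2 + 2 = 4)
J = -166 (J = -2 + (-160 - 1*4) = -2 + (-160 - 4) = -2 - 164 = -166)
Z(x(-4))*J = 2*(-166) = -332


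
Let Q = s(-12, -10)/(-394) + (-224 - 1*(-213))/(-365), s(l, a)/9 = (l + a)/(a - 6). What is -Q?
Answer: 1463/1150480 ≈ 0.0012716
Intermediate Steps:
s(l, a) = 9*(a + l)/(-6 + a) (s(l, a) = 9*((l + a)/(a - 6)) = 9*((a + l)/(-6 + a)) = 9*(a + l)/(-6 + a))
Q = -1463/1150480 (Q = (9*(-10 - 12)/(-6 - 10))/(-394) + (-224 - 1*(-213))/(-365) = (9*(-22)/(-16))*(-1/394) + (-224 + 213)*(-1/365) = (9*(-1/16)*(-22))*(-1/394) - 11*(-1/365) = (99/8)*(-1/394) + 11/365 = -99/3152 + 11/365 = -1463/1150480 ≈ -0.0012716)
-Q = -1*(-1463/1150480) = 1463/1150480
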